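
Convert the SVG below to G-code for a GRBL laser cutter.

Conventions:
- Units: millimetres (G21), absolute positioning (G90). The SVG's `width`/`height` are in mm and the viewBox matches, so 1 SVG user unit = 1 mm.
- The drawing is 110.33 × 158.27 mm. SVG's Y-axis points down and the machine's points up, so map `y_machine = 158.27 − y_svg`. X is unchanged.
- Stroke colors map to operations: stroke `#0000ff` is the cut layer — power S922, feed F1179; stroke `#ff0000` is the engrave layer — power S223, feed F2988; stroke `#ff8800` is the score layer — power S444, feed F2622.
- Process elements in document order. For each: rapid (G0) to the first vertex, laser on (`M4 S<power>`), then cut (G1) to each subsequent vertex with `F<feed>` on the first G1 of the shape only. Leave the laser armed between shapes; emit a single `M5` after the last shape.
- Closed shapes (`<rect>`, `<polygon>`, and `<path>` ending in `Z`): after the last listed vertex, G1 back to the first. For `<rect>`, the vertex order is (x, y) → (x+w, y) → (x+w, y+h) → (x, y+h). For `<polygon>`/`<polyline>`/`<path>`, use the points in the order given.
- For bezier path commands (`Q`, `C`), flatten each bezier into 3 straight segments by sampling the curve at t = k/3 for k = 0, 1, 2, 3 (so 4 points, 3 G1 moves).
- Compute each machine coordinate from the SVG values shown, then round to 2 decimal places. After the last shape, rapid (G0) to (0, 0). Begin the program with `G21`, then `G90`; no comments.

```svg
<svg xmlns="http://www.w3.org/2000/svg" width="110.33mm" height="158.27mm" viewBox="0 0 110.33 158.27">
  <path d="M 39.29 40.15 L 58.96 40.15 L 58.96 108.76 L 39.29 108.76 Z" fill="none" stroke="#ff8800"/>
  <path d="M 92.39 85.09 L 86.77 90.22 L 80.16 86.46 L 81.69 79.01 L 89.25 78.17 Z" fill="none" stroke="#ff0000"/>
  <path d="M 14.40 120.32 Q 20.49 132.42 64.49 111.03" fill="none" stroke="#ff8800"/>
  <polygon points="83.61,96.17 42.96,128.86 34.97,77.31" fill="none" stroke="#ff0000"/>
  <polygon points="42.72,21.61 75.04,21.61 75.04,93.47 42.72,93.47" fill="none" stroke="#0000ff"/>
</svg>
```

viewBox `0 0 110.33 158.27` with mm width/height → 1 unit = 1 mm. Flip: y_m = 158.27 − y_svg.

**Shape 1** — `<path>` rectangle, stroke `#ff8800` → score (S444, F2622). Machine vertices: (39.29,118.12) → (58.96,118.12) → (58.96,49.51) → (39.29,49.51) → (39.29,118.12). Closed: final G1 returns to the first vertex.

**Shape 2** — `<path>` regular polygon, stroke `#ff0000` → engrave (S223, F2988). Machine vertices: (92.39,73.18) → (86.77,68.05) → (80.16,71.81) → (81.69,79.26) → (89.25,80.10) → (92.39,73.18). Closed: final G1 returns to the first vertex.

**Shape 3** — `<path>` quadratic bezier, stroke `#ff8800` → score (S444, F2622). Control points (SVG): P0=(14.40,120.32), P1=(20.49,132.42), P2=(64.49,111.03); sampled at t=k/3. Machine vertices: (14.40,37.95) → (22.67,33.60) → (39.37,36.70) → (64.49,47.24). Open path.

**Shape 4** — `<polygon>` regular polygon, stroke `#ff0000` → engrave (S223, F2988). Machine vertices: (83.61,62.10) → (42.96,29.41) → (34.97,80.96) → (83.61,62.10). Closed: final G1 returns to the first vertex.

**Shape 5** — `<polygon>` rectangle, stroke `#0000ff` → cut (S922, F1179). Machine vertices: (42.72,136.66) → (75.04,136.66) → (75.04,64.80) → (42.72,64.80) → (42.72,136.66). Closed: final G1 returns to the first vertex.

G21
G90
G0 X39.29 Y118.12
M4 S444
G1 X58.96 Y118.12 F2622
G1 X58.96 Y49.51
G1 X39.29 Y49.51
G1 X39.29 Y118.12
G0 X92.39 Y73.18
M4 S223
G1 X86.77 Y68.05 F2988
G1 X80.16 Y71.81
G1 X81.69 Y79.26
G1 X89.25 Y80.10
G1 X92.39 Y73.18
G0 X14.40 Y37.95
M4 S444
G1 X22.67 Y33.60 F2622
G1 X39.37 Y36.70
G1 X64.49 Y47.24
G0 X83.61 Y62.10
M4 S223
G1 X42.96 Y29.41 F2988
G1 X34.97 Y80.96
G1 X83.61 Y62.10
G0 X42.72 Y136.66
M4 S922
G1 X75.04 Y136.66 F1179
G1 X75.04 Y64.80
G1 X42.72 Y64.80
G1 X42.72 Y136.66
M5
G0 X0.00 Y0.00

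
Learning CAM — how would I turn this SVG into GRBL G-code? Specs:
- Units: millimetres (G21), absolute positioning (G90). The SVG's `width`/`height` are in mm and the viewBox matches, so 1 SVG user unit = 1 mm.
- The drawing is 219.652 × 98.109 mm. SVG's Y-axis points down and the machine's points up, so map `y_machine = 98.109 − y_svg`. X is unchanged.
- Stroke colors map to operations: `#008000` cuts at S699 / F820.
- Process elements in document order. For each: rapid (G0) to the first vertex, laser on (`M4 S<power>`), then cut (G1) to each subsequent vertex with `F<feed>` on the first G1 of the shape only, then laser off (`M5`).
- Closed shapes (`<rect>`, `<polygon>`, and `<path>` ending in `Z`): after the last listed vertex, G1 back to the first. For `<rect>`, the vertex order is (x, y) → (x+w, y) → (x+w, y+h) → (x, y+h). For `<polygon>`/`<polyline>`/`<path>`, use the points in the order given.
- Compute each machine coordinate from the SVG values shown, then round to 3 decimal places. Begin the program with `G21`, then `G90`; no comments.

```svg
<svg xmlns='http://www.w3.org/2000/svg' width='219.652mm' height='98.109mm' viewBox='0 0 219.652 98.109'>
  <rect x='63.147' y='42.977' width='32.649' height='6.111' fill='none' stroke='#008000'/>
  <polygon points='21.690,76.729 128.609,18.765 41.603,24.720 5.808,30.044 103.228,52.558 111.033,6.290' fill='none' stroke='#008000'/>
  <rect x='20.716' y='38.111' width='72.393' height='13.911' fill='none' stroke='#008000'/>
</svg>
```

G21
G90
G0 X63.147 Y55.132
M4 S699
G1 X95.796 Y55.132 F820
G1 X95.796 Y49.021
G1 X63.147 Y49.021
G1 X63.147 Y55.132
M5
G0 X21.690 Y21.380
M4 S699
G1 X128.609 Y79.344 F820
G1 X41.603 Y73.389
G1 X5.808 Y68.065
G1 X103.228 Y45.551
G1 X111.033 Y91.819
G1 X21.690 Y21.380
M5
G0 X20.716 Y59.998
M4 S699
G1 X93.109 Y59.998 F820
G1 X93.109 Y46.087
G1 X20.716 Y46.087
G1 X20.716 Y59.998
M5

1 u = 1 mm; y_m = 98.109 − y.

[1] `<rect>` rectangle, #008000→cut S699 F820: (63.147,55.132) → (95.796,55.132) → (95.796,49.021) → (63.147,49.021) → (63.147,55.132) (closed)

[2] `<polygon>` closed polygon, #008000→cut S699 F820: (21.690,21.380) → (128.609,79.344) → (41.603,73.389) → (5.808,68.065) → (103.228,45.551) → (111.033,91.819) → (21.690,21.380) (closed)

[3] `<rect>` rectangle, #008000→cut S699 F820: (20.716,59.998) → (93.109,59.998) → (93.109,46.087) → (20.716,46.087) → (20.716,59.998) (closed)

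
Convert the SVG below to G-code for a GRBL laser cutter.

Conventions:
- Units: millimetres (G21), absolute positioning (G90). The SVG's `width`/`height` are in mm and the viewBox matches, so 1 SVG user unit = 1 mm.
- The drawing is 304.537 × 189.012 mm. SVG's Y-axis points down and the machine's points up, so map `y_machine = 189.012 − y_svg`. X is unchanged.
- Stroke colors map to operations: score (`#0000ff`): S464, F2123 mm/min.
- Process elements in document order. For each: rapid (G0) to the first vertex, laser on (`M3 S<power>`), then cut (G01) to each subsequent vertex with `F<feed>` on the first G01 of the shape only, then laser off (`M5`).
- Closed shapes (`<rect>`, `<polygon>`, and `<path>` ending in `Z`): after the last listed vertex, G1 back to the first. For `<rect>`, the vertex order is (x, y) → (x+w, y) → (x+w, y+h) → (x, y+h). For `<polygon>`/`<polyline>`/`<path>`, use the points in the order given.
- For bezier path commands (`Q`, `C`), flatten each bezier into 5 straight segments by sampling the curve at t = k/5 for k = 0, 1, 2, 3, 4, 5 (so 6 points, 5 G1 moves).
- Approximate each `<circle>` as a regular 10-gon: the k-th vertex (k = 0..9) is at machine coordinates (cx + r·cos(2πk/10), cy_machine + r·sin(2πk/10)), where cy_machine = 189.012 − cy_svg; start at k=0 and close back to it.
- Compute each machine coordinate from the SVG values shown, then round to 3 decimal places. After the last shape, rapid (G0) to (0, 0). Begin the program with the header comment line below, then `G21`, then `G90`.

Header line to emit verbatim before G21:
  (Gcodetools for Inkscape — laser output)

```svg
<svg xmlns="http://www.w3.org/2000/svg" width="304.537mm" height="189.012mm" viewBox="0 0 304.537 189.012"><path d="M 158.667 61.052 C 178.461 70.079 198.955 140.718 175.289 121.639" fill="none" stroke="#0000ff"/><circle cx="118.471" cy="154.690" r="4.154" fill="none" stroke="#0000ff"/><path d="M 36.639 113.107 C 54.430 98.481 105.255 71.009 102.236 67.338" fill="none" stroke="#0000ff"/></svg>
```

(Gcodetools for Inkscape — laser output)
G21
G90
G0 X158.667 Y127.960
M3 S464
G01 X170.269 Y116.361 F2123
G01 X179.885 Y97.239
G01 X185.362 Y77.858
G01 X184.548 Y65.481
G01 X175.289 Y67.373
M5
G0 X122.625 Y34.322
M3 S464
G01 X121.832 Y36.764 F2123
G01 X119.755 Y38.273
G01 X117.187 Y38.273
G01 X115.110 Y36.764
G01 X114.317 Y34.322
G01 X115.110 Y31.880
G01 X117.187 Y30.371
G01 X119.755 Y30.371
G01 X121.832 Y31.880
G01 X122.625 Y34.322
M5
G0 X36.639 Y75.905
M3 S464
G01 X50.583 Y85.929 F2123
G01 X68.284 Y97.277
G01 X85.574 Y108.190
G01 X98.281 Y116.908
G01 X102.236 Y121.674
M5
G0 X0.000 Y0.000

Since the viewBox matches the mm dimensions, user units are millimetres directly. The only transform is the Y-flip y_m = 189.012 − y_svg.

Shape 1 is a cubic bezier drawn with `<path>`. Its stroke #0000ff means score at S464, F2123. After flipping Y the toolpath is (158.667,127.960) → (170.269,116.361) → (179.885,97.239) → (185.362,77.858) → (184.548,65.481) → (175.289,67.373).

Shape 2 is a circle drawn with `<circle>`. Its stroke #0000ff means score at S464, F2123. After flipping Y the toolpath is (122.625,34.322) → (121.832,36.764) → (119.755,38.273) → (117.187,38.273) → (115.110,36.764) → (114.317,34.322) → (115.110,31.880) → (117.187,30.371) → (119.755,30.371) → (121.832,31.880) → (122.625,34.322), returning to the start.

Shape 3 is a cubic bezier drawn with `<path>`. Its stroke #0000ff means score at S464, F2123. After flipping Y the toolpath is (36.639,75.905) → (50.583,85.929) → (68.284,97.277) → (85.574,108.190) → (98.281,116.908) → (102.236,121.674).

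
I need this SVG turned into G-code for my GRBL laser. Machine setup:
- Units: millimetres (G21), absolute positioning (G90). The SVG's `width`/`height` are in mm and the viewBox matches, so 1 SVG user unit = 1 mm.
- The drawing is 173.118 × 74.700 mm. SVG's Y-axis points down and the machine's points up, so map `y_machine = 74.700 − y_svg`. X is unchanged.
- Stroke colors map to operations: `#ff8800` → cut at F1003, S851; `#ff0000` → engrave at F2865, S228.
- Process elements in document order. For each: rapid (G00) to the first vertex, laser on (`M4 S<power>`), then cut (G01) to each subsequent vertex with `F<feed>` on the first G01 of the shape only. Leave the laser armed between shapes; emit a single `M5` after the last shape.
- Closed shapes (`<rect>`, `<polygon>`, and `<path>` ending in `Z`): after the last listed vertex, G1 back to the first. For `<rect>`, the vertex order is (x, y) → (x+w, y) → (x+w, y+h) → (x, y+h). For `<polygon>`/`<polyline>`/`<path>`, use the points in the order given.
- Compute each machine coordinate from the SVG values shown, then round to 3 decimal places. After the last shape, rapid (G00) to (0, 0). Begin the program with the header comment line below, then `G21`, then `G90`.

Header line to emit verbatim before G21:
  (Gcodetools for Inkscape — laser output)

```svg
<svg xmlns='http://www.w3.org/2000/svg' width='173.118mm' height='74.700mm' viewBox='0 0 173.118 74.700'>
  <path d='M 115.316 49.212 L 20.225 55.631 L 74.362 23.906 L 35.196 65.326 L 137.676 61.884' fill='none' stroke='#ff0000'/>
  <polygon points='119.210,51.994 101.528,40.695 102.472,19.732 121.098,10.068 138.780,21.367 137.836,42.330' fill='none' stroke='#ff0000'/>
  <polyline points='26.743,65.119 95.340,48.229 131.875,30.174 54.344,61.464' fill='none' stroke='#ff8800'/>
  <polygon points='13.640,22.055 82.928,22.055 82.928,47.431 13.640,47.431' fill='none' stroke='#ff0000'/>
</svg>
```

1 u = 1 mm; y_m = 74.700 − y.

[1] `<path>` open polyline, #ff0000→engrave S228 F2865: (115.316,25.488) → (20.225,19.069) → (74.362,50.794) → (35.196,9.374) → (137.676,12.816)

[2] `<polygon>` regular polygon, #ff0000→engrave S228 F2865: (119.210,22.706) → (101.528,34.005) → (102.472,54.968) → (121.098,64.632) → (138.780,53.333) → (137.836,32.370) → (119.210,22.706) (closed)

[3] `<polyline>` open polyline, #ff8800→cut S851 F1003: (26.743,9.581) → (95.340,26.471) → (131.875,44.526) → (54.344,13.236)

[4] `<polygon>` rectangle, #ff0000→engrave S228 F2865: (13.640,52.645) → (82.928,52.645) → (82.928,27.269) → (13.640,27.269) → (13.640,52.645) (closed)

(Gcodetools for Inkscape — laser output)
G21
G90
G00 X115.316 Y25.488
M4 S228
G01 X20.225 Y19.069 F2865
G01 X74.362 Y50.794
G01 X35.196 Y9.374
G01 X137.676 Y12.816
G00 X119.210 Y22.706
M4 S228
G01 X101.528 Y34.005 F2865
G01 X102.472 Y54.968
G01 X121.098 Y64.632
G01 X138.780 Y53.333
G01 X137.836 Y32.370
G01 X119.210 Y22.706
G00 X26.743 Y9.581
M4 S851
G01 X95.340 Y26.471 F1003
G01 X131.875 Y44.526
G01 X54.344 Y13.236
G00 X13.640 Y52.645
M4 S228
G01 X82.928 Y52.645 F2865
G01 X82.928 Y27.269
G01 X13.640 Y27.269
G01 X13.640 Y52.645
M5
G00 X0.000 Y0.000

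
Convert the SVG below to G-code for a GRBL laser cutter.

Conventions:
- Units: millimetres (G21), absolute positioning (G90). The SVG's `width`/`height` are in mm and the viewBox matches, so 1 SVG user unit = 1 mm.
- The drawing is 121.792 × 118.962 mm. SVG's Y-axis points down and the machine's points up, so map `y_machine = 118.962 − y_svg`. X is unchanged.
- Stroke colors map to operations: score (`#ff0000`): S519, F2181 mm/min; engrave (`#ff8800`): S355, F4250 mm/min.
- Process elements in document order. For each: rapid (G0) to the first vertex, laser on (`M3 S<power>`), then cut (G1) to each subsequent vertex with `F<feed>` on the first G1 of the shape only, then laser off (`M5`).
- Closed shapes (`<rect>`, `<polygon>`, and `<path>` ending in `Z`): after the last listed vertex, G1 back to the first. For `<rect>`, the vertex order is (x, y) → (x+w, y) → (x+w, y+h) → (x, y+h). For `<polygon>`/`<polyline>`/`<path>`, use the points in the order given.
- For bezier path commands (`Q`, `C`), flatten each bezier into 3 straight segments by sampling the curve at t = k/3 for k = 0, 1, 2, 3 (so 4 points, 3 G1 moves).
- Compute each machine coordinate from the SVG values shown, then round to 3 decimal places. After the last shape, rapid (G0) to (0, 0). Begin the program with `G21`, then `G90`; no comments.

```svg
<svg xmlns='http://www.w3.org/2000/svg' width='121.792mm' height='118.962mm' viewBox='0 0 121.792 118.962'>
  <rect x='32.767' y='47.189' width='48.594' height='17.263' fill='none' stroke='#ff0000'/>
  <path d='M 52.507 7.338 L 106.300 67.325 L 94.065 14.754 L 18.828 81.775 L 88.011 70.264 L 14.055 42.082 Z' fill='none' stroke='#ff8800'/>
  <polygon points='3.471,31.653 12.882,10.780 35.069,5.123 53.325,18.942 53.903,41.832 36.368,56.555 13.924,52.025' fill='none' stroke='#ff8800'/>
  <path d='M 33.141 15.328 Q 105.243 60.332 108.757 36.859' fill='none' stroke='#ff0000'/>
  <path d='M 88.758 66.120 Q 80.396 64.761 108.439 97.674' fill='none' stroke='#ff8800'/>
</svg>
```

1 u = 1 mm; y_m = 118.962 − y.

[1] `<rect>` rectangle, #ff0000→score S519 F2181: (32.767,71.773) → (81.361,71.773) → (81.361,54.510) → (32.767,54.510) → (32.767,71.773) (closed)

[2] `<path>` closed polygon, #ff8800→engrave S355 F4250: (52.507,111.624) → (106.300,51.637) → (94.065,104.208) → (18.828,37.187) → (88.011,48.698) → (14.055,76.880) → (52.507,111.624) (closed)

[3] `<polygon>` regular polygon, #ff8800→engrave S355 F4250: (3.471,87.309) → (12.882,108.182) → (35.069,113.839) → (53.325,100.020) → (53.903,77.130) → (36.368,62.407) → (13.924,66.937) → (3.471,87.309) (closed)

[4] `<path>` quadratic bezier, #ff0000→score S519 F2181: (33.141,103.634) → (73.588,81.240) → (98.793,74.063) → (108.757,82.103)

[5] `<path>` quadratic bezier, #ff8800→engrave S355 F4250: (88.758,52.842) → (87.228,49.940) → (93.789,39.422) → (108.439,21.288)

G21
G90
G0 X32.767 Y71.773
M3 S519
G1 X81.361 Y71.773 F2181
G1 X81.361 Y54.510
G1 X32.767 Y54.510
G1 X32.767 Y71.773
M5
G0 X52.507 Y111.624
M3 S355
G1 X106.300 Y51.637 F4250
G1 X94.065 Y104.208
G1 X18.828 Y37.187
G1 X88.011 Y48.698
G1 X14.055 Y76.880
G1 X52.507 Y111.624
M5
G0 X3.471 Y87.309
M3 S355
G1 X12.882 Y108.182 F4250
G1 X35.069 Y113.839
G1 X53.325 Y100.020
G1 X53.903 Y77.130
G1 X36.368 Y62.407
G1 X13.924 Y66.937
G1 X3.471 Y87.309
M5
G0 X33.141 Y103.634
M3 S519
G1 X73.588 Y81.240 F2181
G1 X98.793 Y74.063
G1 X108.757 Y82.103
M5
G0 X88.758 Y52.842
M3 S355
G1 X87.228 Y49.940 F4250
G1 X93.789 Y39.422
G1 X108.439 Y21.288
M5
G0 X0.000 Y0.000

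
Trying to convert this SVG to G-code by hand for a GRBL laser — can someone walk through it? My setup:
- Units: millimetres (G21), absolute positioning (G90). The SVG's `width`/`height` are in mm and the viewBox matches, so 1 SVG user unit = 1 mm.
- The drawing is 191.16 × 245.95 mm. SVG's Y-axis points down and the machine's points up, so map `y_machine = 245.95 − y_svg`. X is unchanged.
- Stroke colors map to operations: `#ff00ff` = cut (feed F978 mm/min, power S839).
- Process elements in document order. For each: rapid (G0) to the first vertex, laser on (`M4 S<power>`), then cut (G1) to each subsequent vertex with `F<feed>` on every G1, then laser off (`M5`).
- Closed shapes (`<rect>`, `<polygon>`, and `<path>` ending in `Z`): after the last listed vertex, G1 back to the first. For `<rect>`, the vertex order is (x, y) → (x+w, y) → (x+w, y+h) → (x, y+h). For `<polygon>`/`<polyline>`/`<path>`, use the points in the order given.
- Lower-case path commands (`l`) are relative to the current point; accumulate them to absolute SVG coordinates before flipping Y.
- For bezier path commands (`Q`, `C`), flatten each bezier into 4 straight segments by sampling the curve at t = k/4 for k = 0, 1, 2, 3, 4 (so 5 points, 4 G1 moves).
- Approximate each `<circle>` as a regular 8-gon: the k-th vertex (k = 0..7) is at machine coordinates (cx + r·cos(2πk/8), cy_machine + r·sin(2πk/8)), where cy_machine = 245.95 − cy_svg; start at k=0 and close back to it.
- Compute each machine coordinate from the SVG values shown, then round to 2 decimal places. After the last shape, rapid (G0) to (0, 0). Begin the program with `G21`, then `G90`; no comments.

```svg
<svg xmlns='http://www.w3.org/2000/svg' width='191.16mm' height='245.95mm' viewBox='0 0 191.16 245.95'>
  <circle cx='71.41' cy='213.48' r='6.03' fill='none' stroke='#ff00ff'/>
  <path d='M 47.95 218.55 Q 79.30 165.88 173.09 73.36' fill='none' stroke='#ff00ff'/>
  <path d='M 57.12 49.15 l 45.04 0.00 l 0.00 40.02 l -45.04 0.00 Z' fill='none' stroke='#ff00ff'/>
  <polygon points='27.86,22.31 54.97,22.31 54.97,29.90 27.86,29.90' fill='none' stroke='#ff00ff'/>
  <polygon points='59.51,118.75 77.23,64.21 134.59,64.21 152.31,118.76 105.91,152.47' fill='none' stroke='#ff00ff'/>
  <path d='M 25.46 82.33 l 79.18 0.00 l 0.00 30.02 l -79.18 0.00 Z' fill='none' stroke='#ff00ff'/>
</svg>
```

G21
G90
G0 X77.44 Y32.47
M4 S839
G1 X75.67 Y36.73 F978
G1 X71.41 Y38.50 F978
G1 X67.15 Y36.73 F978
G1 X65.38 Y32.47 F978
G1 X67.15 Y28.21 F978
G1 X71.41 Y26.44 F978
G1 X75.67 Y28.21 F978
G1 X77.44 Y32.47 F978
M5
G0 X47.95 Y27.40
M4 S839
G1 X67.53 Y56.23 F978
G1 X94.91 Y90.03 F978
G1 X130.10 Y128.82 F978
G1 X173.09 Y172.59 F978
M5
G0 X57.12 Y196.80
M4 S839
G1 X102.16 Y196.80 F978
G1 X102.16 Y156.78 F978
G1 X57.12 Y156.78 F978
G1 X57.12 Y196.80 F978
M5
G0 X27.86 Y223.64
M4 S839
G1 X54.97 Y223.64 F978
G1 X54.97 Y216.05 F978
G1 X27.86 Y216.05 F978
G1 X27.86 Y223.64 F978
M5
G0 X59.51 Y127.20
M4 S839
G1 X77.23 Y181.74 F978
G1 X134.59 Y181.74 F978
G1 X152.31 Y127.19 F978
G1 X105.91 Y93.48 F978
G1 X59.51 Y127.20 F978
M5
G0 X25.46 Y163.62
M4 S839
G1 X104.64 Y163.62 F978
G1 X104.64 Y133.60 F978
G1 X25.46 Y133.60 F978
G1 X25.46 Y163.62 F978
M5
G0 X0.00 Y0.00

1 u = 1 mm; y_m = 245.95 − y.

[1] `<circle>` circle, #ff00ff→cut S839 F978: (77.44,32.47) → (75.67,36.73) → (71.41,38.50) → (67.15,36.73) → (65.38,32.47) → (67.15,28.21) → (71.41,26.44) → (75.67,28.21) → (77.44,32.47) (closed)

[2] `<path>` quadratic bezier, #ff00ff→cut S839 F978: (47.95,27.40) → (67.53,56.23) → (94.91,90.03) → (130.10,128.82) → (173.09,172.59)

[3] `<path>` rectangle, #ff00ff→cut S839 F978: (57.12,196.80) → (102.16,196.80) → (102.16,156.78) → (57.12,156.78) → (57.12,196.80) (closed)

[4] `<polygon>` rectangle, #ff00ff→cut S839 F978: (27.86,223.64) → (54.97,223.64) → (54.97,216.05) → (27.86,216.05) → (27.86,223.64) (closed)

[5] `<polygon>` regular polygon, #ff00ff→cut S839 F978: (59.51,127.20) → (77.23,181.74) → (134.59,181.74) → (152.31,127.19) → (105.91,93.48) → (59.51,127.20) (closed)

[6] `<path>` rectangle, #ff00ff→cut S839 F978: (25.46,163.62) → (104.64,163.62) → (104.64,133.60) → (25.46,133.60) → (25.46,163.62) (closed)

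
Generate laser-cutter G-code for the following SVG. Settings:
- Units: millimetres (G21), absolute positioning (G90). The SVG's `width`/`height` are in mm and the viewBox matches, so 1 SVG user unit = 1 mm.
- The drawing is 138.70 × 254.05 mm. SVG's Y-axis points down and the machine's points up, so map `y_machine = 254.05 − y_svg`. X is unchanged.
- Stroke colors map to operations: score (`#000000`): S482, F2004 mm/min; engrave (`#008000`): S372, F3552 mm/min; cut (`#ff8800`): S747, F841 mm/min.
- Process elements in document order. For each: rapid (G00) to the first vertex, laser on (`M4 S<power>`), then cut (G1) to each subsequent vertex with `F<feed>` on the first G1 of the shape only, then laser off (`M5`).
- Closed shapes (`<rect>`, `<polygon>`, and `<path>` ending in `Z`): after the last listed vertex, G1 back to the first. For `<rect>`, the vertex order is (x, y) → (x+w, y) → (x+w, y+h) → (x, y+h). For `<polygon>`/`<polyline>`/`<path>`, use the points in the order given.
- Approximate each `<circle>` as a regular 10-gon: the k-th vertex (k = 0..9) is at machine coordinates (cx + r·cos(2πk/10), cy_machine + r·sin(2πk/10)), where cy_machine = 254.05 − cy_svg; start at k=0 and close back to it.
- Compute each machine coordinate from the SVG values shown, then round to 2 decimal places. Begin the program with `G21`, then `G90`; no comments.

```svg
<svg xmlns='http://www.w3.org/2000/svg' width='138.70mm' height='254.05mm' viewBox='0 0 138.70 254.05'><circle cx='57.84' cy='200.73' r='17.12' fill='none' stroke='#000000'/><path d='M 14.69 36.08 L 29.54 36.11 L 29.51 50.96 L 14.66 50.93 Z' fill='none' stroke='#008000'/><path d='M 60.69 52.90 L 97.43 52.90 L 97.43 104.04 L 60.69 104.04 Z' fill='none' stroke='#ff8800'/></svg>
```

1 u = 1 mm; y_m = 254.05 − y.

[1] `<circle>` circle, #000000→score S482 F2004: (74.96,53.32) → (71.69,63.38) → (63.13,69.60) → (52.55,69.60) → (43.99,63.38) → (40.72,53.32) → (43.99,43.26) → (52.55,37.04) → (63.13,37.04) → (71.69,43.26) → (74.96,53.32) (closed)

[2] `<path>` regular polygon, #008000→engrave S372 F3552: (14.69,217.97) → (29.54,217.94) → (29.51,203.09) → (14.66,203.12) → (14.69,217.97) (closed)

[3] `<path>` rectangle, #ff8800→cut S747 F841: (60.69,201.15) → (97.43,201.15) → (97.43,150.01) → (60.69,150.01) → (60.69,201.15) (closed)

G21
G90
G00 X74.96 Y53.32
M4 S482
G1 X71.69 Y63.38 F2004
G1 X63.13 Y69.60
G1 X52.55 Y69.60
G1 X43.99 Y63.38
G1 X40.72 Y53.32
G1 X43.99 Y43.26
G1 X52.55 Y37.04
G1 X63.13 Y37.04
G1 X71.69 Y43.26
G1 X74.96 Y53.32
M5
G00 X14.69 Y217.97
M4 S372
G1 X29.54 Y217.94 F3552
G1 X29.51 Y203.09
G1 X14.66 Y203.12
G1 X14.69 Y217.97
M5
G00 X60.69 Y201.15
M4 S747
G1 X97.43 Y201.15 F841
G1 X97.43 Y150.01
G1 X60.69 Y150.01
G1 X60.69 Y201.15
M5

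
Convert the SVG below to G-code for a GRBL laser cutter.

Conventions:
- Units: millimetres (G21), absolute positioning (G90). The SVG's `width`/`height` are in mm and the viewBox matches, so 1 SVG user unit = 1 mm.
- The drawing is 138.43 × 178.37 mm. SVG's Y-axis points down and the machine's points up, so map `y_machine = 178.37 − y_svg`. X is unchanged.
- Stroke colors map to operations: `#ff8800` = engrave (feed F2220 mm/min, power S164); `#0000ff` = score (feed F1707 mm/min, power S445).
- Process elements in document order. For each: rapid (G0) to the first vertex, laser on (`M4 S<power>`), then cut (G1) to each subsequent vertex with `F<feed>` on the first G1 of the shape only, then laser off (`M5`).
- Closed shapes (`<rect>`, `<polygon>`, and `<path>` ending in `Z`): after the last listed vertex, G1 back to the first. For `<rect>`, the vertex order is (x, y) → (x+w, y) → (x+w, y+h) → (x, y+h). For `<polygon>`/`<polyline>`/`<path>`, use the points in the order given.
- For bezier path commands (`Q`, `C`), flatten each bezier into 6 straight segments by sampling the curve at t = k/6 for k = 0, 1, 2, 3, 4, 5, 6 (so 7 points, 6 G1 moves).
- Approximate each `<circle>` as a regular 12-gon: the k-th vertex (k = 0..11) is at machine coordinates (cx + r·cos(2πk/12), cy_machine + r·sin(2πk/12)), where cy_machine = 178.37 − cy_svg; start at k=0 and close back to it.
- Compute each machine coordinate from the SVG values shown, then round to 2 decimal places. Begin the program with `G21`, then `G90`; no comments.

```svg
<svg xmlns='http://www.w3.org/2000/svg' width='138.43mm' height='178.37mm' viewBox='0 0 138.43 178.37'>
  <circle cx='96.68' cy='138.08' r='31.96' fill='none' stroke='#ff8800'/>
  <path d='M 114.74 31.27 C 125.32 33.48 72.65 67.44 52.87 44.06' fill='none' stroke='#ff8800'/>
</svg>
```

viewBox `0 0 138.43 178.37` with mm width/height → 1 unit = 1 mm. Flip: y_m = 178.37 − y_svg.

**Shape 1** — `<circle>` circle, stroke `#ff8800` → engrave (S164, F2220). Machine vertices: (128.64,40.29) → (124.36,56.27) → (112.66,67.97) → (96.68,72.25) → (80.70,67.97) → (69.00,56.27) → (64.72,40.29) → (69.00,24.31) → (80.70,12.61) → (96.68,8.33) → (112.66,12.61) → (124.36,24.31) → (128.64,40.29). Closed: final G1 returns to the first vertex.

**Shape 2** — `<path>` cubic bezier, stroke `#ff8800` → engrave (S164, F2220). Control points (SVG): P0=(114.74,31.27), P1=(125.32,33.48), P2=(72.65,67.44), P3=(52.87,44.06); sampled at t=k/6. Machine vertices: (114.74,147.10) → (115.20,143.76) → (107.80,137.61) → (95.19,131.11) → (80.05,126.74) → (65.06,126.99) → (52.87,134.31). Open path.

G21
G90
G0 X128.64 Y40.29
M4 S164
G1 X124.36 Y56.27 F2220
G1 X112.66 Y67.97
G1 X96.68 Y72.25
G1 X80.70 Y67.97
G1 X69.00 Y56.27
G1 X64.72 Y40.29
G1 X69.00 Y24.31
G1 X80.70 Y12.61
G1 X96.68 Y8.33
G1 X112.66 Y12.61
G1 X124.36 Y24.31
G1 X128.64 Y40.29
M5
G0 X114.74 Y147.10
M4 S164
G1 X115.20 Y143.76 F2220
G1 X107.80 Y137.61
G1 X95.19 Y131.11
G1 X80.05 Y126.74
G1 X65.06 Y126.99
G1 X52.87 Y134.31
M5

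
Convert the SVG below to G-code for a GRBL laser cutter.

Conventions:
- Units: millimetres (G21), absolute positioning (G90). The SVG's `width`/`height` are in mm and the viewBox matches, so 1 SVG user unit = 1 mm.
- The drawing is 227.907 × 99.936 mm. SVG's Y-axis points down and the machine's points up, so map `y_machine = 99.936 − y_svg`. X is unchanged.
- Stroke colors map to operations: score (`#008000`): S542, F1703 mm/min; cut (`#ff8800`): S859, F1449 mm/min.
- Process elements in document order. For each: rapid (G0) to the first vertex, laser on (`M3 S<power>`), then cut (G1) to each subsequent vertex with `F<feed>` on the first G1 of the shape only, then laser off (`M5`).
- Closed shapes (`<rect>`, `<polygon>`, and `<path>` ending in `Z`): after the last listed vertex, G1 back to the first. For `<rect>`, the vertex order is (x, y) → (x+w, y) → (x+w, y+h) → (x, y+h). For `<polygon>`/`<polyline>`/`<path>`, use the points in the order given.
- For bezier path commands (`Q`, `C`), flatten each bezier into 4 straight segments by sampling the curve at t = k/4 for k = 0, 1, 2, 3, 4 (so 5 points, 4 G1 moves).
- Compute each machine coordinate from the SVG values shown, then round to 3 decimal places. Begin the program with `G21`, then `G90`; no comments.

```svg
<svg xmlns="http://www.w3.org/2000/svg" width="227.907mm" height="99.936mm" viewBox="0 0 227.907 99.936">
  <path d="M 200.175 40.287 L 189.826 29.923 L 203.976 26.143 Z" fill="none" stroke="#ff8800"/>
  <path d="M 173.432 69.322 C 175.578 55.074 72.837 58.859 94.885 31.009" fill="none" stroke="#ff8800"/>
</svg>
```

Since the viewBox matches the mm dimensions, user units are millimetres directly. The only transform is the Y-flip y_m = 99.936 − y_svg.

Shape 1 is a regular polygon drawn with `<path>`. Its stroke #ff8800 means cut at S859, F1449. After flipping Y the toolpath is (200.175,59.649) → (189.826,70.013) → (203.976,73.793) → (200.175,59.649), returning to the start.

Shape 2 is a cubic bezier drawn with `<path>`. Its stroke #ff8800 means cut at S859, F1449. After flipping Y the toolpath is (173.432,30.614) → (158.964,38.695) → (126.695,44.670) → (98.158,53.195) → (94.885,68.927).

G21
G90
G0 X200.175 Y59.649
M3 S859
G1 X189.826 Y70.013 F1449
G1 X203.976 Y73.793
G1 X200.175 Y59.649
M5
G0 X173.432 Y30.614
M3 S859
G1 X158.964 Y38.695 F1449
G1 X126.695 Y44.670
G1 X98.158 Y53.195
G1 X94.885 Y68.927
M5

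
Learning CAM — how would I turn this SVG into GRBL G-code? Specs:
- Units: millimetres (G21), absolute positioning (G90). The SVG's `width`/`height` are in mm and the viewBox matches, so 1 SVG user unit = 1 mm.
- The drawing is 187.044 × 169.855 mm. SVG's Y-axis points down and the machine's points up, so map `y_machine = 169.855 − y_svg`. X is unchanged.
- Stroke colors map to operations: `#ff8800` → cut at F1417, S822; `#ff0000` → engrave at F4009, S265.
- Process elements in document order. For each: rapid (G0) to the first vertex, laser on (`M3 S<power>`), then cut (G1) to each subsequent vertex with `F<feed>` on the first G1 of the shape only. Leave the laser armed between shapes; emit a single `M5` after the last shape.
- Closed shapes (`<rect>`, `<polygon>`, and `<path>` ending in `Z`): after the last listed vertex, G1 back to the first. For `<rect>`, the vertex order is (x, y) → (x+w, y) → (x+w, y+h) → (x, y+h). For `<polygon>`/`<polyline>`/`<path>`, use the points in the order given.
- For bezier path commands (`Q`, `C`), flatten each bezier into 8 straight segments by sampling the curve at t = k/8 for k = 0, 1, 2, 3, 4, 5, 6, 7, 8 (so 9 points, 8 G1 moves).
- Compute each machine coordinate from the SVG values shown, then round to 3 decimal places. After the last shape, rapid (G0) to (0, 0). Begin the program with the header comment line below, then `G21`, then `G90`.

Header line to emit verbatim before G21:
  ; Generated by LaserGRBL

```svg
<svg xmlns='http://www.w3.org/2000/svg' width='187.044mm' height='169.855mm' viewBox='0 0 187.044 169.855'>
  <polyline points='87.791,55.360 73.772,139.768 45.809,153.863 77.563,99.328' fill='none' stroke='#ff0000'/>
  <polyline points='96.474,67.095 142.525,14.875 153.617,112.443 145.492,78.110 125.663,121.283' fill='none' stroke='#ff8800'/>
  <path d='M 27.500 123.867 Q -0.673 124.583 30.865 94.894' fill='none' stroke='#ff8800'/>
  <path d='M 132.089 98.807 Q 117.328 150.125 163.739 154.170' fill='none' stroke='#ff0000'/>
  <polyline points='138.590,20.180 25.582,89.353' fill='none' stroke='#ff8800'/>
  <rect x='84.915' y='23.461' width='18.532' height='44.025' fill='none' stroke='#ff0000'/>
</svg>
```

; Generated by LaserGRBL
G21
G90
G0 X87.791 Y114.495
M3 S265
G1 X73.772 Y30.087 F4009
G1 X45.809 Y15.992
G1 X77.563 Y70.527
G0 X96.474 Y102.760
M3 S822
G1 X142.525 Y154.980 F1417
G1 X153.617 Y57.412
G1 X145.492 Y91.745
G1 X125.663 Y48.572
G0 X27.500 Y45.988
M3 S822
G1 X21.390 Y46.284 F1417
G1 X17.145 Y47.530
G1 X14.767 Y49.727
G1 X14.255 Y52.873
G1 X15.608 Y56.970
G1 X18.828 Y62.017
G1 X23.913 Y68.014
G1 X30.865 Y74.961
G0 X132.089 Y71.048
M3 S265
G1 X129.355 Y58.957 F4009
G1 X128.532 Y48.344
G1 X129.621 Y39.207
G1 X132.621 Y31.548
G1 X137.533 Y25.367
G1 X144.357 Y20.662
G1 X153.092 Y17.435
G1 X163.739 Y15.685
G0 X138.590 Y149.675
M3 S822
G1 X25.582 Y80.502 F1417
G0 X84.915 Y146.394
M3 S265
G1 X103.447 Y146.394 F4009
G1 X103.447 Y102.369
G1 X84.915 Y102.369
G1 X84.915 Y146.394
M5
G0 X0.000 Y0.000

1 u = 1 mm; y_m = 169.855 − y.

[1] `<polyline>` open polyline, #ff0000→engrave S265 F4009: (87.791,114.495) → (73.772,30.087) → (45.809,15.992) → (77.563,70.527)

[2] `<polyline>` open polyline, #ff8800→cut S822 F1417: (96.474,102.760) → (142.525,154.980) → (153.617,57.412) → (145.492,91.745) → (125.663,48.572)

[3] `<path>` quadratic bezier, #ff8800→cut S822 F1417: (27.500,45.988) → (21.390,46.284) → (17.145,47.530) → (14.767,49.727) → (14.255,52.873) → (15.608,56.970) → (18.828,62.017) → (23.913,68.014) → (30.865,74.961)

[4] `<path>` quadratic bezier, #ff0000→engrave S265 F4009: (132.089,71.048) → (129.355,58.957) → (128.532,48.344) → (129.621,39.207) → (132.621,31.548) → (137.533,25.367) → (144.357,20.662) → (153.092,17.435) → (163.739,15.685)

[5] `<polyline>` line segment, #ff8800→cut S822 F1417: (138.590,149.675) → (25.582,80.502)

[6] `<rect>` rectangle, #ff0000→engrave S265 F4009: (84.915,146.394) → (103.447,146.394) → (103.447,102.369) → (84.915,102.369) → (84.915,146.394) (closed)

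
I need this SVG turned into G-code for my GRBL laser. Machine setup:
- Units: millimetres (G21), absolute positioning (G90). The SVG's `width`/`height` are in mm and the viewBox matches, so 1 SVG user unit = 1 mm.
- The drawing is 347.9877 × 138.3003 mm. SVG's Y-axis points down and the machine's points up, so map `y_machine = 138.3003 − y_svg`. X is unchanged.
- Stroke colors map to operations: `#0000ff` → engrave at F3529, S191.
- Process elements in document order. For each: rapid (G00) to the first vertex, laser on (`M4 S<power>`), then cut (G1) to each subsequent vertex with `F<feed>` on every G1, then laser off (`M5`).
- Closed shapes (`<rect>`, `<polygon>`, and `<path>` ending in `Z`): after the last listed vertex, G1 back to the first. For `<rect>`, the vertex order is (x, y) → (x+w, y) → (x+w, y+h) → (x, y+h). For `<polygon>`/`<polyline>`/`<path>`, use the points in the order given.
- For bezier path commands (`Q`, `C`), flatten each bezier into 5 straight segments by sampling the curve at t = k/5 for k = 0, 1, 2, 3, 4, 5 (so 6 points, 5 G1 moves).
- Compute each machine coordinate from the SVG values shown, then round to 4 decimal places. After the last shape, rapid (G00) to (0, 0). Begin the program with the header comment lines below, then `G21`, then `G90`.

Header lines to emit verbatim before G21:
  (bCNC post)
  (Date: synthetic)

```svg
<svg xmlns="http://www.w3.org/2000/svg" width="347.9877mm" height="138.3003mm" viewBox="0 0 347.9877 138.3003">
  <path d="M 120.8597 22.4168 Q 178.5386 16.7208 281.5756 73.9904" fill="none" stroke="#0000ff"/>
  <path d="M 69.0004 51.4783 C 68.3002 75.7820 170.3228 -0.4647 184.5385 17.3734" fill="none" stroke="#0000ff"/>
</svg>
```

1 u = 1 mm; y_m = 138.3003 − y.

[1] `<path>` quadratic bezier, #0000ff→engrave S191 F3529: (120.8597,115.8835) → (145.7456,115.6433) → (174.2601,110.3658) → (206.4033,100.0511) → (242.1751,84.6991) → (281.5756,64.3099)

[2] `<path>` cubic bezier, #0000ff→engrave S191 F3529: (69.0004,86.8220) → (79.3828,82.7487) → (105.2732,93.4651) → (137.5262,109.6286) → (166.9965,121.8967) → (184.5385,120.9269)

(bCNC post)
(Date: synthetic)
G21
G90
G00 X120.8597 Y115.8835
M4 S191
G1 X145.7456 Y115.6433 F3529
G1 X174.2601 Y110.3658 F3529
G1 X206.4033 Y100.0511 F3529
G1 X242.1751 Y84.6991 F3529
G1 X281.5756 Y64.3099 F3529
M5
G00 X69.0004 Y86.8220
M4 S191
G1 X79.3828 Y82.7487 F3529
G1 X105.2732 Y93.4651 F3529
G1 X137.5262 Y109.6286 F3529
G1 X166.9965 Y121.8967 F3529
G1 X184.5385 Y120.9269 F3529
M5
G00 X0.0000 Y0.0000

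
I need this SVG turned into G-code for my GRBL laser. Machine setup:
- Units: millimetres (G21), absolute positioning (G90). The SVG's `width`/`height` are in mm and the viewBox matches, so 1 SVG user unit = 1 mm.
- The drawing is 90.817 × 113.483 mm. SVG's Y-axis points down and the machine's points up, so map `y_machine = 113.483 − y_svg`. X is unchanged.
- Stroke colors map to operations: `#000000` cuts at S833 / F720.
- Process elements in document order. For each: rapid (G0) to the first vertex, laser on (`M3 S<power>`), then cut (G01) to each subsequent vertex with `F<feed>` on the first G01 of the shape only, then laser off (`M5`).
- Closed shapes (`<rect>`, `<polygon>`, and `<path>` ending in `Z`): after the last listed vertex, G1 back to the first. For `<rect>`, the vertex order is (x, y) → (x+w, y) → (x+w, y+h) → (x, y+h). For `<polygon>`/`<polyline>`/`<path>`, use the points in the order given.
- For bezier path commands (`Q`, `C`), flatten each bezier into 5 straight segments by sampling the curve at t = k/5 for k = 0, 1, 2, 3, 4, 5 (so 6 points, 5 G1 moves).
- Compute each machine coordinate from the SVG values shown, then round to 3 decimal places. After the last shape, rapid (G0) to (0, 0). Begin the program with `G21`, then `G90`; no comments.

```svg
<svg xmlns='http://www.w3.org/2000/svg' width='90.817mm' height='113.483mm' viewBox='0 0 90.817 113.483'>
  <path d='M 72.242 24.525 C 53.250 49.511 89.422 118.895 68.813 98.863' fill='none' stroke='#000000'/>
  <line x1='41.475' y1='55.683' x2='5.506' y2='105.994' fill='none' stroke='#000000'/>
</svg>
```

1 u = 1 mm; y_m = 113.483 − y.

[1] `<path>` cubic bezier, #000000→cut S833 F720: (72.242,88.958) → (66.571,69.709) → (68.766,46.228) → (73.453,24.937) → (75.260,12.260) → (68.813,14.620)

[2] `<line>` line segment, #000000→cut S833 F720: (41.475,57.800) → (5.506,7.489)

G21
G90
G0 X72.242 Y88.958
M3 S833
G01 X66.571 Y69.709 F720
G01 X68.766 Y46.228
G01 X73.453 Y24.937
G01 X75.260 Y12.260
G01 X68.813 Y14.620
M5
G0 X41.475 Y57.800
M3 S833
G01 X5.506 Y7.489 F720
M5
G0 X0.000 Y0.000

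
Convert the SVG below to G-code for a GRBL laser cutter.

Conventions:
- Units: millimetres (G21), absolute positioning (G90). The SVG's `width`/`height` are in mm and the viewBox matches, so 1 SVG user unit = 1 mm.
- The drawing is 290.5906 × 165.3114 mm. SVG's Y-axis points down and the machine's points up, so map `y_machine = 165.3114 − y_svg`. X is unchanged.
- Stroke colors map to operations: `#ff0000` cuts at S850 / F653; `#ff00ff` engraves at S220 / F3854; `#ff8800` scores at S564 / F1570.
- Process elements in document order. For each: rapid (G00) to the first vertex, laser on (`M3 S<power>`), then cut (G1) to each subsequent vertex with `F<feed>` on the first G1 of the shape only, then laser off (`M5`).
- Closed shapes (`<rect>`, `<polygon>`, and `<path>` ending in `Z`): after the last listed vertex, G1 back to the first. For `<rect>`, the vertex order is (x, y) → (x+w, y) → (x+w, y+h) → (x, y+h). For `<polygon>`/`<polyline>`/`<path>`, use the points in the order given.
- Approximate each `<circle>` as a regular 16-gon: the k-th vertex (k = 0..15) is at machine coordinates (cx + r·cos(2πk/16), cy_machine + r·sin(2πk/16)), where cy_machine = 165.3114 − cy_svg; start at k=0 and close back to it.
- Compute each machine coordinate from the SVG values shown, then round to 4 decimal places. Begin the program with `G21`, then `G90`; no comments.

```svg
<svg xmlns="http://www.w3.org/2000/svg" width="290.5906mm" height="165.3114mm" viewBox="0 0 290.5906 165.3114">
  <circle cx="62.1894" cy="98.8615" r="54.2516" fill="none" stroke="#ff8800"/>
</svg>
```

Since the viewBox matches the mm dimensions, user units are millimetres directly. The only transform is the Y-flip y_m = 165.3114 − y_svg.

Shape 1 is a circle drawn with `<circle>`. Its stroke #ff8800 means score at S564, F1570. After flipping Y the toolpath is (116.4410,66.4499) → (112.3113,87.2111) → (100.5511,104.8116) → (82.9506,116.5718) → (62.1894,120.7015) → (41.4282,116.5718) → (23.8277,104.8116) → (12.0675,87.2111) → (7.9378,66.4499) → (12.0675,45.6887) → (23.8277,28.0882) → (41.4282,16.3280) → (62.1894,12.1983) → (82.9506,16.3280) → (100.5511,28.0882) → (112.3113,45.6887) → (116.4410,66.4499), returning to the start.

G21
G90
G00 X116.4410 Y66.4499
M3 S564
G1 X112.3113 Y87.2111 F1570
G1 X100.5511 Y104.8116
G1 X82.9506 Y116.5718
G1 X62.1894 Y120.7015
G1 X41.4282 Y116.5718
G1 X23.8277 Y104.8116
G1 X12.0675 Y87.2111
G1 X7.9378 Y66.4499
G1 X12.0675 Y45.6887
G1 X23.8277 Y28.0882
G1 X41.4282 Y16.3280
G1 X62.1894 Y12.1983
G1 X82.9506 Y16.3280
G1 X100.5511 Y28.0882
G1 X112.3113 Y45.6887
G1 X116.4410 Y66.4499
M5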